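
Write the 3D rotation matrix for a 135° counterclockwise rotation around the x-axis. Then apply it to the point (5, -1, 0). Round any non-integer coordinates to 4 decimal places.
R = [[1, 0, 0], [0, -√2/2, -√2/2], [0, √2/2, -√2/2]]; R·(5, -1, 0) = (5.0000, 0.7071, -0.7071)

Rotation matrix for 135° around x-axis:
cos(135°) = -√2/2, sin(135°) = √2/2
R = [[1, 0, 0], [0, -√2/2, -√2/2], [0, √2/2, -√2/2]]
Apply to (5, -1, 0): R·[5, -1, 0]ᵀ = (5.0000, 0.7071, -0.7071)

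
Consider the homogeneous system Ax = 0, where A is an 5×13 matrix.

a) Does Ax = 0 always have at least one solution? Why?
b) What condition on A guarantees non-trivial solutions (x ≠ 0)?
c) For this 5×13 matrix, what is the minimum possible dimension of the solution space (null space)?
a) Yes, x = 0 is always a solution. b) When A has linearly dependent columns (rank < n). c) Minimum nullity = 8.

a) x = 0 satisfies A·0 = 0, so the zero vector is always a solution.
b) Non-trivial solutions exist iff the columns of A are linearly dependent, equivalently rank(A) < n (the number of columns).
c) By rank-nullity, rank(A) + nullity(A) = n = 13. Since A has only 5 rows, rank(A) ≤ 5, so nullity(A) ≥ 13 - 5 = 8.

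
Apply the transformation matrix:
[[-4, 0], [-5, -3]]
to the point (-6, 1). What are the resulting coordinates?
(24, 27)

Matrix multiplication:
[[-4, 0], [-5, -3]] × [-6, 1]ᵀ
= [-4×-6 + 0×1, -5×-6 + -3×1]ᵀ
= [24.0000, 27.0000]ᵀ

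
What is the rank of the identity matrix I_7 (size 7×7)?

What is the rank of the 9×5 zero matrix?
rank(I_7) = 7, rank(0) = 0

The identity I_7 has 7 columns that are the standard basis vectors e_1, …, e_7. These are linearly independent, so all 7 columns are pivots and rank(I_7) = 7.
The 9×5 zero matrix has every entry zero, so every row is the zero row and there are no pivots; rank(0) = 0.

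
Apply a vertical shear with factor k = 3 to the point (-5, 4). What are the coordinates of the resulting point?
(-5, -11)

Shear matrix for vertical shear with factor k = 3:
[[1, 0], [3, 1]]
Result: (-5, 4) → (-5, -11)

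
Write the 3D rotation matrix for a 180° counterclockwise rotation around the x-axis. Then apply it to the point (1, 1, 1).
R = [[1, 0, 0], [0, -1, 0], [0, 0, -1]]; R·(1, 1, 1) = (1, -1, -1)

Rotation matrix for 180° around x-axis:
cos(180°) = -1, sin(180°) = 0
R = [[1, 0, 0], [0, -1, 0], [0, 0, -1]]
Apply to (1, 1, 1): R·[1, 1, 1]ᵀ = (1, -1, -1)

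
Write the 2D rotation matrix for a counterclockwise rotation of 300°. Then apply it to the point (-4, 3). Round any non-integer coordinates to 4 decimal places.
R = [[1/2, √3/2], [-√3/2, 1/2]]; R·(-4, 3) = (0.5981, 4.9641)

Rotation matrix formula: R(θ) = [[cos θ, -sin θ], [sin θ, cos θ]]
For θ = 300°:
cos(300°) = 1/2
sin(300°) = -√3/2
R = [[1/2, √3/2], [-√3/2, 1/2]]
Apply to (-4, 3): [1/2·-4 + (√3/2)·3, -√3/2·-4 + 1/2·3] = (0.5981, 4.9641)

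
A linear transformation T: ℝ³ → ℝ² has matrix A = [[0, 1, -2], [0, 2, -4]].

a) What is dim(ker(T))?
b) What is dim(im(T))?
dim(ker) = 2, dim(im) = 1

Observe that row 2 = 2 × row 1 (so the rows are linearly dependent).
Thus rank(A) = 1 (only one linearly independent row).
dim(im(T)) = rank(A) = 1.
By the rank-nullity theorem applied to T: ℝ³ → ℝ², rank(A) + nullity(A) = 3 (the domain dimension), so dim(ker(T)) = 3 - 1 = 2.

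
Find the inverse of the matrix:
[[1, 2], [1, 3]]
[[3, -2], [-1, 1]]

For [[a,b],[c,d]], inverse = (1/det)·[[d,-b],[-c,a]]
det = 1·3 - 2·1 = 1
Inverse = (1/1)·[[3, -2], [-1, 1]]
        = [[3, -2], [-1, 1]]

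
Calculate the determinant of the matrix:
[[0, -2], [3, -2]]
6

For a 2×2 matrix [[a, b], [c, d]], det = ad - bc
det = (0)(-2) - (-2)(3) = 0 - -6 = 6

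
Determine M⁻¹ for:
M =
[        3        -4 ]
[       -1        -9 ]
det(M) = -31
M⁻¹ =
[     9/31     -4/31 ]
[    -1/31     -3/31 ]

For a 2×2 matrix M = [[a, b], [c, d]] with det(M) ≠ 0, M⁻¹ = (1/det(M)) * [[d, -b], [-c, a]].
det(M) = (3)*(-9) - (-4)*(-1) = -27 - 4 = -31.
M⁻¹ = (1/-31) * [[-9, 4], [1, 3]].
Dividing each entry by -31 and reducing:
M⁻¹ =
[     9/31     -4/31 ]
[    -1/31     -3/31 ]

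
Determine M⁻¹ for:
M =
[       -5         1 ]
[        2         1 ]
det(M) = -7
M⁻¹ =
[     -1/7       1/7 ]
[      2/7       5/7 ]

For a 2×2 matrix M = [[a, b], [c, d]] with det(M) ≠ 0, M⁻¹ = (1/det(M)) * [[d, -b], [-c, a]].
det(M) = (-5)*(1) - (1)*(2) = -5 - 2 = -7.
M⁻¹ = (1/-7) * [[1, -1], [-2, -5]].
Dividing each entry by -7 and reducing:
M⁻¹ =
[     -1/7       1/7 ]
[      2/7       5/7 ]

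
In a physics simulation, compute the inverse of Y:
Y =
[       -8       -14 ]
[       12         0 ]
det(Y) = 168
Y⁻¹ =
[        0      1/12 ]
[    -1/14     -1/21 ]

For a 2×2 matrix Y = [[a, b], [c, d]] with det(Y) ≠ 0, Y⁻¹ = (1/det(Y)) * [[d, -b], [-c, a]].
det(Y) = (-8)*(0) - (-14)*(12) = 0 + 168 = 168.
Y⁻¹ = (1/168) * [[0, 14], [-12, -8]].
Dividing each entry by 168 and reducing:
Y⁻¹ =
[        0      1/12 ]
[    -1/14     -1/21 ]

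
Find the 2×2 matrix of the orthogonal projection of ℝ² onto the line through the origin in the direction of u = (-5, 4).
[[25/41, -20/41], [-20/41, 16/41]]

The orthogonal projection onto the line spanned by a nonzero vector u = (a, b) has matrix P = (u uᵀ) / (uᵀ u) = (1/(a² + b²)) · [[a², ab], [ab, b²]].
Here u = (-5, 4), so a² + b² = 25 + 16 = 41.
P = (1/41) · [[25, -20], [-20, 16]] = [[25/41, -20/41], [-20/41, 16/41]].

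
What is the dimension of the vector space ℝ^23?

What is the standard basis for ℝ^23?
Dimension = 23; standard basis = {e_1, e_2, e_3, …, e_23}

ℝ^23 is the space of 23-tuples of real numbers; its dimension is 23.
The standard basis consists of 23 vectors: e_1, e_2, e_3, …, e_23, where e_i is the vector with 1 in position i and 0 elsewhere.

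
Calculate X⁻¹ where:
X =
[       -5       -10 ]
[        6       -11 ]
det(X) = 115
X⁻¹ =
[  -11/115      2/23 ]
[   -6/115     -1/23 ]

For a 2×2 matrix X = [[a, b], [c, d]] with det(X) ≠ 0, X⁻¹ = (1/det(X)) * [[d, -b], [-c, a]].
det(X) = (-5)*(-11) - (-10)*(6) = 55 + 60 = 115.
X⁻¹ = (1/115) * [[-11, 10], [-6, -5]].
Dividing each entry by 115 and reducing:
X⁻¹ =
[  -11/115      2/23 ]
[   -6/115     -1/23 ]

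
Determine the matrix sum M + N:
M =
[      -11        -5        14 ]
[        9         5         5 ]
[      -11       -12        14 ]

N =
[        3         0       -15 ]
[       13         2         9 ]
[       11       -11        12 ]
M + N =
[       -8        -5        -1 ]
[       22         7        14 ]
[        0       -23        26 ]

Matrix addition is elementwise: (M+N)[i][j] = M[i][j] + N[i][j].
  (M+N)[0][0] = (-11) + (3) = -8
  (M+N)[0][1] = (-5) + (0) = -5
  (M+N)[0][2] = (14) + (-15) = -1
  (M+N)[1][0] = (9) + (13) = 22
  (M+N)[1][1] = (5) + (2) = 7
  (M+N)[1][2] = (5) + (9) = 14
  (M+N)[2][0] = (-11) + (11) = 0
  (M+N)[2][1] = (-12) + (-11) = -23
  (M+N)[2][2] = (14) + (12) = 26
M + N =
[       -8        -5        -1 ]
[       22         7        14 ]
[        0       -23        26 ]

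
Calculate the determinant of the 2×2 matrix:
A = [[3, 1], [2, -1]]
-5

For A = [[a, b], [c, d]], det(A) = a*d - b*c.
det(A) = (3)*(-1) - (1)*(2) = -3 - 2 = -5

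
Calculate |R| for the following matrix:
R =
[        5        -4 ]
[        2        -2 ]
det(R) = -2

For a 2×2 matrix [[a, b], [c, d]], det = a*d - b*c.
det(R) = (5)*(-2) - (-4)*(2) = -10 + 8 = -2.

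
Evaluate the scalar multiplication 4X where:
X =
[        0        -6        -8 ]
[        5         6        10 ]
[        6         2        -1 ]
4X =
[        0       -24       -32 ]
[       20        24        40 ]
[       24         8        -4 ]

Scalar multiplication is elementwise: (4X)[i][j] = 4 * X[i][j].
  (4X)[0][0] = 4 * (0) = 0
  (4X)[0][1] = 4 * (-6) = -24
  (4X)[0][2] = 4 * (-8) = -32
  (4X)[1][0] = 4 * (5) = 20
  (4X)[1][1] = 4 * (6) = 24
  (4X)[1][2] = 4 * (10) = 40
  (4X)[2][0] = 4 * (6) = 24
  (4X)[2][1] = 4 * (2) = 8
  (4X)[2][2] = 4 * (-1) = -4
4X =
[        0       -24       -32 ]
[       20        24        40 ]
[       24         8        -4 ]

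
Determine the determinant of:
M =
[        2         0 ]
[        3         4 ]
det(M) = 8

For a 2×2 matrix [[a, b], [c, d]], det = a*d - b*c.
det(M) = (2)*(4) - (0)*(3) = 8 - 0 = 8.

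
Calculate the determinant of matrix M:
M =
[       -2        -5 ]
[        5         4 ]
det(M) = 17

For a 2×2 matrix [[a, b], [c, d]], det = a*d - b*c.
det(M) = (-2)*(4) - (-5)*(5) = -8 + 25 = 17.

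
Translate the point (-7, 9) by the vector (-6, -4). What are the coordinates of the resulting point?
(-13, 5)

Translation by (-6, -4):
x' = -7 + -6 = -13
y' = 9 + -4 = 5
Homogeneous matrix: [[1, 0, -6], [0, 1, -4], [0, 0, 1]]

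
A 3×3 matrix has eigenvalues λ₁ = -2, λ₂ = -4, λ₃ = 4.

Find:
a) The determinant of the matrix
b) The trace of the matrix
det = 32, trace = -2

Two standard eigenvalue identities:
- det(A) equals the product of the eigenvalues (counted with multiplicity).
- trace(A) equals the sum of the eigenvalues.
det(A) = (-2)*(-4)*(4) = 32.
trace(A) = -2 - 4 + 4 = -2.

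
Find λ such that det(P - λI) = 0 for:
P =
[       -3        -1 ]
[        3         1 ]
λ = -2, 0

Solve det(P - λI) = 0. For a 2×2 matrix the characteristic equation is λ² - (trace)λ + det = 0.
trace(P) = a + d = -3 + 1 = -2.
det(P) = a*d - b*c = (-3)*(1) - (-1)*(3) = -3 + 3 = 0.
Characteristic equation: λ² - (-2)λ + (0) = 0.
Discriminant = (-2)² - 4*(0) = 4 - 0 = 4.
λ = (-2 ± √4) / 2 = (-2 ± 2) / 2 = -2, 0.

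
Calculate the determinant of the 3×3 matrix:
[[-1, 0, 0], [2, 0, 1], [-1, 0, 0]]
0

Expansion along first row:
det = -1·det([[0,1],[0,0]]) - 0·det([[2,1],[-1,0]]) + 0·det([[2,0],[-1,0]])
    = -1·(0·0 - 1·0) - 0·(2·0 - 1·-1) + 0·(2·0 - 0·-1)
    = -1·0 - 0·1 + 0·0
    = 0 + 0 + 0 = 0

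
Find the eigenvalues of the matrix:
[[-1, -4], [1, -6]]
λ = -5 and λ = -2

Characteristic equation: det(A - λI) = 0
λ² - (trace)λ + (det) = 0
λ² - (-7)λ + (10) = 0
λ² + 7λ + 10 = 0
Solving: λ = -5, -2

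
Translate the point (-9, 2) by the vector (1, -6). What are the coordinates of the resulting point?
(-8, -4)

Translation by (1, -6):
x' = -9 + 1 = -8
y' = 2 + -6 = -4
Homogeneous matrix: [[1, 0, 1], [0, 1, -6], [0, 0, 1]]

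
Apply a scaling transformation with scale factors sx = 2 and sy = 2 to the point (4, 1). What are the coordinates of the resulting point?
(8, 2)

Scaling matrix:
[[2, 0], [0, 2]]
Result: (4 × 2, 1 × 2) = (8, 2)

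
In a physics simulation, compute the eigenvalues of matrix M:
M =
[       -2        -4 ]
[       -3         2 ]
λ = -4, 4

Solve det(M - λI) = 0. For a 2×2 matrix the characteristic equation is λ² - (trace)λ + det = 0.
trace(M) = a + d = -2 + 2 = 0.
det(M) = a*d - b*c = (-2)*(2) - (-4)*(-3) = -4 - 12 = -16.
Characteristic equation: λ² - (0)λ + (-16) = 0.
Discriminant = (0)² - 4*(-16) = 0 + 64 = 64.
λ = (0 ± √64) / 2 = (0 ± 8) / 2 = -4, 4.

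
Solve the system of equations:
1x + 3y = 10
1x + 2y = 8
x = 4, y = 2

Use elimination (row reduction):
Equation 1: 1x + 3y = 10.
Equation 2: 1x + 2y = 8.
Multiply Eq1 by 1 and Eq2 by 1: 1x + 3y = 10;  1x + 2y = 8.
Subtract: (-1)y = -2, so y = 2.
Back-substitute into Eq1: 1x + 3*(2) = 10, so x = 4.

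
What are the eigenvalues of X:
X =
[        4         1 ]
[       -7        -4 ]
λ = -3, 3

Solve det(X - λI) = 0. For a 2×2 matrix the characteristic equation is λ² - (trace)λ + det = 0.
trace(X) = a + d = 4 - 4 = 0.
det(X) = a*d - b*c = (4)*(-4) - (1)*(-7) = -16 + 7 = -9.
Characteristic equation: λ² - (0)λ + (-9) = 0.
Discriminant = (0)² - 4*(-9) = 0 + 36 = 36.
λ = (0 ± √36) / 2 = (0 ± 6) / 2 = -3, 3.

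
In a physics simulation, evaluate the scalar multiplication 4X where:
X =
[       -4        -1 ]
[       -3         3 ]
4X =
[      -16        -4 ]
[      -12        12 ]

Scalar multiplication is elementwise: (4X)[i][j] = 4 * X[i][j].
  (4X)[0][0] = 4 * (-4) = -16
  (4X)[0][1] = 4 * (-1) = -4
  (4X)[1][0] = 4 * (-3) = -12
  (4X)[1][1] = 4 * (3) = 12
4X =
[      -16        -4 ]
[      -12        12 ]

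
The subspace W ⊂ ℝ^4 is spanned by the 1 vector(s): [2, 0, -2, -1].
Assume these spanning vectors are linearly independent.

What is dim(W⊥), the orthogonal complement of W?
dim(W⊥) = 3

For any subspace W of ℝ^n, dim(W) + dim(W⊥) = n (the whole-space dimension).
Here the given 1 vectors are linearly independent, so dim(W) = 1.
Thus dim(W⊥) = n - dim(W) = 4 - 1 = 3.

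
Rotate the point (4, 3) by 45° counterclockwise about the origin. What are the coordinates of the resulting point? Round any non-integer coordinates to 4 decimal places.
(0.7071, 4.9497)

Rotation matrix R(θ) = [[cos θ, -sin θ], [sin θ, cos θ]]; for θ = 45°:
R = [[√2/2, -√2/2], [√2/2, √2/2]]
Result: R × [4, 3]ᵀ = [√2/2·4 + (-√2/2)·3, √2/2·4 + (√2/2)·3]ᵀ = (0.7071, 4.9497)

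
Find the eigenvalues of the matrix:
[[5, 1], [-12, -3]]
λ = -1 and λ = 3

Characteristic equation: det(A - λI) = 0
λ² - (trace)λ + (det) = 0
λ² - (2)λ + (-3) = 0
λ² - 2λ - 3 = 0
Solving: λ = -1, 3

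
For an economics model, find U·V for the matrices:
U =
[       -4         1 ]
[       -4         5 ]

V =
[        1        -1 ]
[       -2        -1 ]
UV =
[       -6         3 ]
[      -14        -1 ]

Matrix multiplication: (UV)[i][j] = sum over k of U[i][k] * V[k][j].
  (UV)[0][0] = (-4)*(1) + (1)*(-2) = -6
  (UV)[0][1] = (-4)*(-1) + (1)*(-1) = 3
  (UV)[1][0] = (-4)*(1) + (5)*(-2) = -14
  (UV)[1][1] = (-4)*(-1) + (5)*(-1) = -1
UV =
[       -6         3 ]
[      -14        -1 ]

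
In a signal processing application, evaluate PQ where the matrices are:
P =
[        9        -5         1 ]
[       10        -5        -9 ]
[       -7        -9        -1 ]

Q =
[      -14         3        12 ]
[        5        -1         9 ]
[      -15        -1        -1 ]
PQ =
[     -166        31        62 ]
[      -30        44        84 ]
[       68       -11      -164 ]

Matrix multiplication: (PQ)[i][j] = sum over k of P[i][k] * Q[k][j].
  (PQ)[0][0] = (9)*(-14) + (-5)*(5) + (1)*(-15) = -166
  (PQ)[0][1] = (9)*(3) + (-5)*(-1) + (1)*(-1) = 31
  (PQ)[0][2] = (9)*(12) + (-5)*(9) + (1)*(-1) = 62
  (PQ)[1][0] = (10)*(-14) + (-5)*(5) + (-9)*(-15) = -30
  (PQ)[1][1] = (10)*(3) + (-5)*(-1) + (-9)*(-1) = 44
  (PQ)[1][2] = (10)*(12) + (-5)*(9) + (-9)*(-1) = 84
  (PQ)[2][0] = (-7)*(-14) + (-9)*(5) + (-1)*(-15) = 68
  (PQ)[2][1] = (-7)*(3) + (-9)*(-1) + (-1)*(-1) = -11
  (PQ)[2][2] = (-7)*(12) + (-9)*(9) + (-1)*(-1) = -164
PQ =
[     -166        31        62 ]
[      -30        44        84 ]
[       68       -11      -164 ]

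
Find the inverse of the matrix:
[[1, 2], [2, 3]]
[[-3, 2], [2, -1]]

For [[a,b],[c,d]], inverse = (1/det)·[[d,-b],[-c,a]]
det = 1·3 - 2·2 = -1
Inverse = (1/-1)·[[3, -2], [-2, 1]]
        = [[-3, 2], [2, -1]]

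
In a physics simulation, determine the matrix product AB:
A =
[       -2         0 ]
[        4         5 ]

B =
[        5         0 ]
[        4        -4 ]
AB =
[      -10         0 ]
[       40       -20 ]

Matrix multiplication: (AB)[i][j] = sum over k of A[i][k] * B[k][j].
  (AB)[0][0] = (-2)*(5) + (0)*(4) = -10
  (AB)[0][1] = (-2)*(0) + (0)*(-4) = 0
  (AB)[1][0] = (4)*(5) + (5)*(4) = 40
  (AB)[1][1] = (4)*(0) + (5)*(-4) = -20
AB =
[      -10         0 ]
[       40       -20 ]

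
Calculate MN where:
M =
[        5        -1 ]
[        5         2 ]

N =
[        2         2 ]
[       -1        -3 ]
MN =
[       11        13 ]
[        8         4 ]

Matrix multiplication: (MN)[i][j] = sum over k of M[i][k] * N[k][j].
  (MN)[0][0] = (5)*(2) + (-1)*(-1) = 11
  (MN)[0][1] = (5)*(2) + (-1)*(-3) = 13
  (MN)[1][0] = (5)*(2) + (2)*(-1) = 8
  (MN)[1][1] = (5)*(2) + (2)*(-3) = 4
MN =
[       11        13 ]
[        8         4 ]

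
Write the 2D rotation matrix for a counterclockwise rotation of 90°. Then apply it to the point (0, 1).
R = [[0, -1], [1, 0]]; R·(0, 1) = (-1, 0)

Rotation matrix formula: R(θ) = [[cos θ, -sin θ], [sin θ, cos θ]]
For θ = 90°:
cos(90°) = 0
sin(90°) = 1
R = [[0, -1], [1, 0]]
Apply to (0, 1): [0·0 + (-1)·1, 1·0 + 0·1] = (-1, 0)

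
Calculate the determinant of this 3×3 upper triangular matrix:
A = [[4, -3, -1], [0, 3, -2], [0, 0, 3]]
36

The determinant of a triangular matrix is the product of its diagonal entries (the off-diagonal entries above the diagonal do not affect it).
det(A) = (4) * (3) * (3) = 36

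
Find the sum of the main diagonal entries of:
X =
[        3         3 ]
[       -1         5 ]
tr(X) = 3 + 5 = 8

The trace of a square matrix is the sum of its diagonal entries.
Diagonal entries of X: X[0][0] = 3, X[1][1] = 5.
tr(X) = 3 + 5 = 8.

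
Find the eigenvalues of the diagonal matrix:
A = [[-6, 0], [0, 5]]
λ₁ = -6, λ₂ = 5

The characteristic polynomial of A is det(A - λI) = (-6 - λ)(5 - λ) = 0.
The roots are λ = -6 and λ = 5, so the eigenvalues are the diagonal entries.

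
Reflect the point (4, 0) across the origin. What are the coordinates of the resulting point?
(-4, 0)

Reflection across origin: (4, 0) → (-4, 0)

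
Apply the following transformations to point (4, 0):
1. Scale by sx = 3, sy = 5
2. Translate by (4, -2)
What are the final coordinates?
(16, -2)

Step 1: Scale (4, 0) by (sx, sy) = (3, 5) → (12, 0)
Step 2: Translate by (4, -2) → (16, -2)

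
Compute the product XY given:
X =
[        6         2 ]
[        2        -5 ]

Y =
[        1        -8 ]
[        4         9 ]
XY =
[       14       -30 ]
[      -18       -61 ]

Matrix multiplication: (XY)[i][j] = sum over k of X[i][k] * Y[k][j].
  (XY)[0][0] = (6)*(1) + (2)*(4) = 14
  (XY)[0][1] = (6)*(-8) + (2)*(9) = -30
  (XY)[1][0] = (2)*(1) + (-5)*(4) = -18
  (XY)[1][1] = (2)*(-8) + (-5)*(9) = -61
XY =
[       14       -30 ]
[      -18       -61 ]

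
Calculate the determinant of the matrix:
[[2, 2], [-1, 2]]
6

For a 2×2 matrix [[a, b], [c, d]], det = ad - bc
det = (2)(2) - (2)(-1) = 4 - -2 = 6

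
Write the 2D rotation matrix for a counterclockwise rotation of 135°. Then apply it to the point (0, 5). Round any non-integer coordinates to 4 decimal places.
R = [[-√2/2, -√2/2], [√2/2, -√2/2]]; R·(0, 5) = (-3.5355, -3.5355)

Rotation matrix formula: R(θ) = [[cos θ, -sin θ], [sin θ, cos θ]]
For θ = 135°:
cos(135°) = -√2/2
sin(135°) = √2/2
R = [[-√2/2, -√2/2], [√2/2, -√2/2]]
Apply to (0, 5): [-√2/2·0 + (-√2/2)·5, √2/2·0 + -√2/2·5] = (-3.5355, -3.5355)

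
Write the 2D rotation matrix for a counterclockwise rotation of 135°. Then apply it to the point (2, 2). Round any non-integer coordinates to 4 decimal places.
R = [[-√2/2, -√2/2], [√2/2, -√2/2]]; R·(2, 2) = (-2.8284, 0.0000)

Rotation matrix formula: R(θ) = [[cos θ, -sin θ], [sin θ, cos θ]]
For θ = 135°:
cos(135°) = -√2/2
sin(135°) = √2/2
R = [[-√2/2, -√2/2], [√2/2, -√2/2]]
Apply to (2, 2): [-√2/2·2 + (-√2/2)·2, √2/2·2 + -√2/2·2] = (-2.8284, 0.0000)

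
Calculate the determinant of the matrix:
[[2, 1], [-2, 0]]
2

For a 2×2 matrix [[a, b], [c, d]], det = ad - bc
det = (2)(0) - (1)(-2) = 0 - -2 = 2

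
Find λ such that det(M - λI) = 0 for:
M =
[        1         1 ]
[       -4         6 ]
λ = 2, 5

Solve det(M - λI) = 0. For a 2×2 matrix the characteristic equation is λ² - (trace)λ + det = 0.
trace(M) = a + d = 1 + 6 = 7.
det(M) = a*d - b*c = (1)*(6) - (1)*(-4) = 6 + 4 = 10.
Characteristic equation: λ² - (7)λ + (10) = 0.
Discriminant = (7)² - 4*(10) = 49 - 40 = 9.
λ = (7 ± √9) / 2 = (7 ± 3) / 2 = 2, 5.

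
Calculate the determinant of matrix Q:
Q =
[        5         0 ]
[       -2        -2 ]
det(Q) = -10

For a 2×2 matrix [[a, b], [c, d]], det = a*d - b*c.
det(Q) = (5)*(-2) - (0)*(-2) = -10 - 0 = -10.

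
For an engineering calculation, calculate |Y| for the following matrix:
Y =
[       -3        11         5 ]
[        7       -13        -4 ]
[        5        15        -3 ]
det(Y) = 564

Expand along row 0 (cofactor expansion): det(Y) = a*(e*i - f*h) - b*(d*i - f*g) + c*(d*h - e*g), where the 3×3 is [[a, b, c], [d, e, f], [g, h, i]].
Minor M_00 = (-13)*(-3) - (-4)*(15) = 39 + 60 = 99.
Minor M_01 = (7)*(-3) - (-4)*(5) = -21 + 20 = -1.
Minor M_02 = (7)*(15) - (-13)*(5) = 105 + 65 = 170.
det(Y) = (-3)*(99) - (11)*(-1) + (5)*(170) = -297 + 11 + 850 = 564.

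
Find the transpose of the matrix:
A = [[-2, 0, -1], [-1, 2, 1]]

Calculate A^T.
[[-2, -1], [0, 2], [-1, 1]]

The transpose sends entry (i,j) to (j,i); rows become columns.
Row 0 of A: [-2, 0, -1] -> column 0 of A^T.
Row 1 of A: [-1, 2, 1] -> column 1 of A^T.
A^T = [[-2, -1], [0, 2], [-1, 1]]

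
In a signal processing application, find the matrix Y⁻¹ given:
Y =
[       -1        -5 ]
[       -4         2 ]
det(Y) = -22
Y⁻¹ =
[    -1/11     -5/22 ]
[    -2/11      1/22 ]

For a 2×2 matrix Y = [[a, b], [c, d]] with det(Y) ≠ 0, Y⁻¹ = (1/det(Y)) * [[d, -b], [-c, a]].
det(Y) = (-1)*(2) - (-5)*(-4) = -2 - 20 = -22.
Y⁻¹ = (1/-22) * [[2, 5], [4, -1]].
Dividing each entry by -22 and reducing:
Y⁻¹ =
[    -1/11     -5/22 ]
[    -2/11      1/22 ]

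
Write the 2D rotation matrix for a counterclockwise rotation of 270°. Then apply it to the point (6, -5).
R = [[0, 1], [-1, 0]]; R·(6, -5) = (-5, -6)

Rotation matrix formula: R(θ) = [[cos θ, -sin θ], [sin θ, cos θ]]
For θ = 270°:
cos(270°) = 0
sin(270°) = -1
R = [[0, 1], [-1, 0]]
Apply to (6, -5): [0·6 + (1)·-5, -1·6 + 0·-5] = (-5, -6)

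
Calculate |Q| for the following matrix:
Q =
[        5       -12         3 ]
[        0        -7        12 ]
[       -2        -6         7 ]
det(Q) = 361

Expand along row 0 (cofactor expansion): det(Q) = a*(e*i - f*h) - b*(d*i - f*g) + c*(d*h - e*g), where the 3×3 is [[a, b, c], [d, e, f], [g, h, i]].
Minor M_00 = (-7)*(7) - (12)*(-6) = -49 + 72 = 23.
Minor M_01 = (0)*(7) - (12)*(-2) = 0 + 24 = 24.
Minor M_02 = (0)*(-6) - (-7)*(-2) = 0 - 14 = -14.
det(Q) = (5)*(23) - (-12)*(24) + (3)*(-14) = 115 + 288 - 42 = 361.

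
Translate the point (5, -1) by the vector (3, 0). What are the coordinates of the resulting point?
(8, -1)

Translation by (3, 0):
x' = 5 + 3 = 8
y' = -1 + 0 = -1
Homogeneous matrix: [[1, 0, 3], [0, 1, 0], [0, 0, 1]]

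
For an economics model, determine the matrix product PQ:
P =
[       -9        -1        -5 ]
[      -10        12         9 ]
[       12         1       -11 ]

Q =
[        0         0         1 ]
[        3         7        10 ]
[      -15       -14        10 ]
PQ =
[       72        63       -69 ]
[      -99       -42       200 ]
[      168       161       -88 ]

Matrix multiplication: (PQ)[i][j] = sum over k of P[i][k] * Q[k][j].
  (PQ)[0][0] = (-9)*(0) + (-1)*(3) + (-5)*(-15) = 72
  (PQ)[0][1] = (-9)*(0) + (-1)*(7) + (-5)*(-14) = 63
  (PQ)[0][2] = (-9)*(1) + (-1)*(10) + (-5)*(10) = -69
  (PQ)[1][0] = (-10)*(0) + (12)*(3) + (9)*(-15) = -99
  (PQ)[1][1] = (-10)*(0) + (12)*(7) + (9)*(-14) = -42
  (PQ)[1][2] = (-10)*(1) + (12)*(10) + (9)*(10) = 200
  (PQ)[2][0] = (12)*(0) + (1)*(3) + (-11)*(-15) = 168
  (PQ)[2][1] = (12)*(0) + (1)*(7) + (-11)*(-14) = 161
  (PQ)[2][2] = (12)*(1) + (1)*(10) + (-11)*(10) = -88
PQ =
[       72        63       -69 ]
[      -99       -42       200 ]
[      168       161       -88 ]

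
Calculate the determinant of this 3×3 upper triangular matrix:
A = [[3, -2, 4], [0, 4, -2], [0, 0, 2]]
24

The determinant of a triangular matrix is the product of its diagonal entries (the off-diagonal entries above the diagonal do not affect it).
det(A) = (3) * (4) * (2) = 24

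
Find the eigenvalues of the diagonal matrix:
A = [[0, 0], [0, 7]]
λ₁ = 0, λ₂ = 7

The characteristic polynomial of A is det(A - λI) = (0 - λ)(7 - λ) = 0.
The roots are λ = 0 and λ = 7, so the eigenvalues are the diagonal entries.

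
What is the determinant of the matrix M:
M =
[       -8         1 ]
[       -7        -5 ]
det(M) = 47

For a 2×2 matrix [[a, b], [c, d]], det = a*d - b*c.
det(M) = (-8)*(-5) - (1)*(-7) = 40 + 7 = 47.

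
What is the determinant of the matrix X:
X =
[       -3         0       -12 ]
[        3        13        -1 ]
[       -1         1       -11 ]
det(X) = 234

Expand along row 0 (cofactor expansion): det(X) = a*(e*i - f*h) - b*(d*i - f*g) + c*(d*h - e*g), where the 3×3 is [[a, b, c], [d, e, f], [g, h, i]].
Minor M_00 = (13)*(-11) - (-1)*(1) = -143 + 1 = -142.
Minor M_01 = (3)*(-11) - (-1)*(-1) = -33 - 1 = -34.
Minor M_02 = (3)*(1) - (13)*(-1) = 3 + 13 = 16.
det(X) = (-3)*(-142) - (0)*(-34) + (-12)*(16) = 426 + 0 - 192 = 234.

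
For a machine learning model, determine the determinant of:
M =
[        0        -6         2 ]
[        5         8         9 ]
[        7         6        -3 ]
det(M) = -520

Expand along row 0 (cofactor expansion): det(M) = a*(e*i - f*h) - b*(d*i - f*g) + c*(d*h - e*g), where the 3×3 is [[a, b, c], [d, e, f], [g, h, i]].
Minor M_00 = (8)*(-3) - (9)*(6) = -24 - 54 = -78.
Minor M_01 = (5)*(-3) - (9)*(7) = -15 - 63 = -78.
Minor M_02 = (5)*(6) - (8)*(7) = 30 - 56 = -26.
det(M) = (0)*(-78) - (-6)*(-78) + (2)*(-26) = 0 - 468 - 52 = -520.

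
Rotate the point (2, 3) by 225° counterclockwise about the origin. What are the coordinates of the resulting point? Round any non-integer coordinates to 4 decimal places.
(0.7071, -3.5355)

Rotation matrix R(θ) = [[cos θ, -sin θ], [sin θ, cos θ]]; for θ = 225°:
R = [[-√2/2, √2/2], [-√2/2, -√2/2]]
Result: R × [2, 3]ᵀ = [-√2/2·2 + (√2/2)·3, -√2/2·2 + (-√2/2)·3]ᵀ = (0.7071, -3.5355)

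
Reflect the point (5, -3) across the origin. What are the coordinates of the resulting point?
(-5, 3)

Reflection across origin: (5, -3) → (-5, 3)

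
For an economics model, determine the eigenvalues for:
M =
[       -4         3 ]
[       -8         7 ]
λ = -1, 4

Solve det(M - λI) = 0. For a 2×2 matrix the characteristic equation is λ² - (trace)λ + det = 0.
trace(M) = a + d = -4 + 7 = 3.
det(M) = a*d - b*c = (-4)*(7) - (3)*(-8) = -28 + 24 = -4.
Characteristic equation: λ² - (3)λ + (-4) = 0.
Discriminant = (3)² - 4*(-4) = 9 + 16 = 25.
λ = (3 ± √25) / 2 = (3 ± 5) / 2 = -1, 4.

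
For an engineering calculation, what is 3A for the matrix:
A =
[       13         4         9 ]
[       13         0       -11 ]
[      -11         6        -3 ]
3A =
[       39        12        27 ]
[       39         0       -33 ]
[      -33        18        -9 ]

Scalar multiplication is elementwise: (3A)[i][j] = 3 * A[i][j].
  (3A)[0][0] = 3 * (13) = 39
  (3A)[0][1] = 3 * (4) = 12
  (3A)[0][2] = 3 * (9) = 27
  (3A)[1][0] = 3 * (13) = 39
  (3A)[1][1] = 3 * (0) = 0
  (3A)[1][2] = 3 * (-11) = -33
  (3A)[2][0] = 3 * (-11) = -33
  (3A)[2][1] = 3 * (6) = 18
  (3A)[2][2] = 3 * (-3) = -9
3A =
[       39        12        27 ]
[       39         0       -33 ]
[      -33        18        -9 ]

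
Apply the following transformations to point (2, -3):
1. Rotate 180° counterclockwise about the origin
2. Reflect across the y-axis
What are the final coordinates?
(2, 3)

Step 1: Rotate 180° → (-2, 3)
Step 2: Reflect across the y-axis → (2, 3)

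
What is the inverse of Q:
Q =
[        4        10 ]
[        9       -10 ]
det(Q) = -130
Q⁻¹ =
[     1/13      1/13 ]
[    9/130     -2/65 ]

For a 2×2 matrix Q = [[a, b], [c, d]] with det(Q) ≠ 0, Q⁻¹ = (1/det(Q)) * [[d, -b], [-c, a]].
det(Q) = (4)*(-10) - (10)*(9) = -40 - 90 = -130.
Q⁻¹ = (1/-130) * [[-10, -10], [-9, 4]].
Dividing each entry by -130 and reducing:
Q⁻¹ =
[     1/13      1/13 ]
[    9/130     -2/65 ]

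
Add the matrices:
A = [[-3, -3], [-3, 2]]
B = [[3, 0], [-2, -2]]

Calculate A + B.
[[0, -3], [-5, 0]]

Add corresponding elements:
(-3)+(3)=0
(-3)+(0)=-3
(-3)+(-2)=-5
(2)+(-2)=0
A + B = [[0, -3], [-5, 0]]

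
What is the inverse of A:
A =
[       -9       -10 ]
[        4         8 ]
det(A) = -32
A⁻¹ =
[     -1/4     -5/16 ]
[      1/8      9/32 ]

For a 2×2 matrix A = [[a, b], [c, d]] with det(A) ≠ 0, A⁻¹ = (1/det(A)) * [[d, -b], [-c, a]].
det(A) = (-9)*(8) - (-10)*(4) = -72 + 40 = -32.
A⁻¹ = (1/-32) * [[8, 10], [-4, -9]].
Dividing each entry by -32 and reducing:
A⁻¹ =
[     -1/4     -5/16 ]
[      1/8      9/32 ]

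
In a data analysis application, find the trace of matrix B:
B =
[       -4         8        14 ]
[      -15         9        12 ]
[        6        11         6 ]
tr(B) = -4 + 9 + 6 = 11

The trace of a square matrix is the sum of its diagonal entries.
Diagonal entries of B: B[0][0] = -4, B[1][1] = 9, B[2][2] = 6.
tr(B) = -4 + 9 + 6 = 11.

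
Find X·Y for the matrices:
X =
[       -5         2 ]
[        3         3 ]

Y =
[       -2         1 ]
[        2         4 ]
XY =
[       14         3 ]
[        0        15 ]

Matrix multiplication: (XY)[i][j] = sum over k of X[i][k] * Y[k][j].
  (XY)[0][0] = (-5)*(-2) + (2)*(2) = 14
  (XY)[0][1] = (-5)*(1) + (2)*(4) = 3
  (XY)[1][0] = (3)*(-2) + (3)*(2) = 0
  (XY)[1][1] = (3)*(1) + (3)*(4) = 15
XY =
[       14         3 ]
[        0        15 ]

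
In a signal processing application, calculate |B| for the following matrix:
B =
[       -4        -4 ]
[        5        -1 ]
det(B) = 24

For a 2×2 matrix [[a, b], [c, d]], det = a*d - b*c.
det(B) = (-4)*(-1) - (-4)*(5) = 4 + 20 = 24.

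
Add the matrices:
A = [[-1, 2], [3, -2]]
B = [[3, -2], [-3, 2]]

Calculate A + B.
[[2, 0], [0, 0]]

Add corresponding elements:
(-1)+(3)=2
(2)+(-2)=0
(3)+(-3)=0
(-2)+(2)=0
A + B = [[2, 0], [0, 0]]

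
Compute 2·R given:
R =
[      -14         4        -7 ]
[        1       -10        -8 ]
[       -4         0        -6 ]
2R =
[      -28         8       -14 ]
[        2       -20       -16 ]
[       -8         0       -12 ]

Scalar multiplication is elementwise: (2R)[i][j] = 2 * R[i][j].
  (2R)[0][0] = 2 * (-14) = -28
  (2R)[0][1] = 2 * (4) = 8
  (2R)[0][2] = 2 * (-7) = -14
  (2R)[1][0] = 2 * (1) = 2
  (2R)[1][1] = 2 * (-10) = -20
  (2R)[1][2] = 2 * (-8) = -16
  (2R)[2][0] = 2 * (-4) = -8
  (2R)[2][1] = 2 * (0) = 0
  (2R)[2][2] = 2 * (-6) = -12
2R =
[      -28         8       -14 ]
[        2       -20       -16 ]
[       -8         0       -12 ]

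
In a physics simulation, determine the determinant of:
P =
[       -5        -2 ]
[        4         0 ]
det(P) = 8

For a 2×2 matrix [[a, b], [c, d]], det = a*d - b*c.
det(P) = (-5)*(0) - (-2)*(4) = 0 + 8 = 8.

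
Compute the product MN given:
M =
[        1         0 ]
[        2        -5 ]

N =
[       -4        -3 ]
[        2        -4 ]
MN =
[       -4        -3 ]
[      -18        14 ]

Matrix multiplication: (MN)[i][j] = sum over k of M[i][k] * N[k][j].
  (MN)[0][0] = (1)*(-4) + (0)*(2) = -4
  (MN)[0][1] = (1)*(-3) + (0)*(-4) = -3
  (MN)[1][0] = (2)*(-4) + (-5)*(2) = -18
  (MN)[1][1] = (2)*(-3) + (-5)*(-4) = 14
MN =
[       -4        -3 ]
[      -18        14 ]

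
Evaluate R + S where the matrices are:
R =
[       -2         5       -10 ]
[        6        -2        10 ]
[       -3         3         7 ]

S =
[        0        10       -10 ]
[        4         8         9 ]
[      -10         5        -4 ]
R + S =
[       -2        15       -20 ]
[       10         6        19 ]
[      -13         8         3 ]

Matrix addition is elementwise: (R+S)[i][j] = R[i][j] + S[i][j].
  (R+S)[0][0] = (-2) + (0) = -2
  (R+S)[0][1] = (5) + (10) = 15
  (R+S)[0][2] = (-10) + (-10) = -20
  (R+S)[1][0] = (6) + (4) = 10
  (R+S)[1][1] = (-2) + (8) = 6
  (R+S)[1][2] = (10) + (9) = 19
  (R+S)[2][0] = (-3) + (-10) = -13
  (R+S)[2][1] = (3) + (5) = 8
  (R+S)[2][2] = (7) + (-4) = 3
R + S =
[       -2        15       -20 ]
[       10         6        19 ]
[      -13         8         3 ]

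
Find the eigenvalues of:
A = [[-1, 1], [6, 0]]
λ = -3, 2

Solve det(A - λI) = 0. For a 2×2 matrix this is λ² - (trace)λ + det = 0.
trace(A) = -1 + 0 = -1.
det(A) = (-1)*(0) - (1)*(6) = 0 - 6 = -6.
Characteristic equation: λ² - (-1)λ + (-6) = 0.
Discriminant: (-1)² - 4*(-6) = 1 + 24 = 25.
Roots: λ = (-1 ± √25) / 2 = -3, 2.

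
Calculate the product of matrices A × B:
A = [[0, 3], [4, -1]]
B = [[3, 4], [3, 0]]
[[9, 0], [9, 16]]

Matrix multiplication:
C[0][0] = 0×3 + 3×3 = 9
C[0][1] = 0×4 + 3×0 = 0
C[1][0] = 4×3 + -1×3 = 9
C[1][1] = 4×4 + -1×0 = 16
Result: [[9, 0], [9, 16]]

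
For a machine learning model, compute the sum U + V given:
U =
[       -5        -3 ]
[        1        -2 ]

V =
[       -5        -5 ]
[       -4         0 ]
U + V =
[      -10        -8 ]
[       -3        -2 ]

Matrix addition is elementwise: (U+V)[i][j] = U[i][j] + V[i][j].
  (U+V)[0][0] = (-5) + (-5) = -10
  (U+V)[0][1] = (-3) + (-5) = -8
  (U+V)[1][0] = (1) + (-4) = -3
  (U+V)[1][1] = (-2) + (0) = -2
U + V =
[      -10        -8 ]
[       -3        -2 ]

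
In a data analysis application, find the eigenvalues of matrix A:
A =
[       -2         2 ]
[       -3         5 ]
λ = -1, 4

Solve det(A - λI) = 0. For a 2×2 matrix the characteristic equation is λ² - (trace)λ + det = 0.
trace(A) = a + d = -2 + 5 = 3.
det(A) = a*d - b*c = (-2)*(5) - (2)*(-3) = -10 + 6 = -4.
Characteristic equation: λ² - (3)λ + (-4) = 0.
Discriminant = (3)² - 4*(-4) = 9 + 16 = 25.
λ = (3 ± √25) / 2 = (3 ± 5) / 2 = -1, 4.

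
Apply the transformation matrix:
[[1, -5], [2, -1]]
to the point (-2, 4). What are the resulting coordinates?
(-22, -8)

Matrix multiplication:
[[1, -5], [2, -1]] × [-2, 4]ᵀ
= [1×-2 + -5×4, 2×-2 + -1×4]ᵀ
= [-22.0000, -8.0000]ᵀ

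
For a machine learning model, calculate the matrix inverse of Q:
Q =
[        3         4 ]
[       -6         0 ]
det(Q) = 24
Q⁻¹ =
[        0      -1/6 ]
[      1/4       1/8 ]

For a 2×2 matrix Q = [[a, b], [c, d]] with det(Q) ≠ 0, Q⁻¹ = (1/det(Q)) * [[d, -b], [-c, a]].
det(Q) = (3)*(0) - (4)*(-6) = 0 + 24 = 24.
Q⁻¹ = (1/24) * [[0, -4], [6, 3]].
Dividing each entry by 24 and reducing:
Q⁻¹ =
[        0      -1/6 ]
[      1/4       1/8 ]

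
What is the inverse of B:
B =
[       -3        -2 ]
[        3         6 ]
det(B) = -12
B⁻¹ =
[     -1/2      -1/6 ]
[      1/4       1/4 ]

For a 2×2 matrix B = [[a, b], [c, d]] with det(B) ≠ 0, B⁻¹ = (1/det(B)) * [[d, -b], [-c, a]].
det(B) = (-3)*(6) - (-2)*(3) = -18 + 6 = -12.
B⁻¹ = (1/-12) * [[6, 2], [-3, -3]].
Dividing each entry by -12 and reducing:
B⁻¹ =
[     -1/2      -1/6 ]
[      1/4       1/4 ]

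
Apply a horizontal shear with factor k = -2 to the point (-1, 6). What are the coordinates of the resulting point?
(-13, 6)

Shear matrix for horizontal shear with factor k = -2:
[[1, -2], [0, 1]]
Result: (-1, 6) → (-13, 6)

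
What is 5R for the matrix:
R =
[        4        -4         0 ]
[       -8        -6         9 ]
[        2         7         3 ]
5R =
[       20       -20         0 ]
[      -40       -30        45 ]
[       10        35        15 ]

Scalar multiplication is elementwise: (5R)[i][j] = 5 * R[i][j].
  (5R)[0][0] = 5 * (4) = 20
  (5R)[0][1] = 5 * (-4) = -20
  (5R)[0][2] = 5 * (0) = 0
  (5R)[1][0] = 5 * (-8) = -40
  (5R)[1][1] = 5 * (-6) = -30
  (5R)[1][2] = 5 * (9) = 45
  (5R)[2][0] = 5 * (2) = 10
  (5R)[2][1] = 5 * (7) = 35
  (5R)[2][2] = 5 * (3) = 15
5R =
[       20       -20         0 ]
[      -40       -30        45 ]
[       10        35        15 ]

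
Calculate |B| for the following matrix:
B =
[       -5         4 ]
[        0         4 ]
det(B) = -20

For a 2×2 matrix [[a, b], [c, d]], det = a*d - b*c.
det(B) = (-5)*(4) - (4)*(0) = -20 - 0 = -20.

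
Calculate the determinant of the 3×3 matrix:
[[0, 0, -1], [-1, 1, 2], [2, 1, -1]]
3

Expansion along first row:
det = 0·det([[1,2],[1,-1]]) - 0·det([[-1,2],[2,-1]]) + -1·det([[-1,1],[2,1]])
    = 0·(1·-1 - 2·1) - 0·(-1·-1 - 2·2) + -1·(-1·1 - 1·2)
    = 0·-3 - 0·-3 + -1·-3
    = 0 + 0 + 3 = 3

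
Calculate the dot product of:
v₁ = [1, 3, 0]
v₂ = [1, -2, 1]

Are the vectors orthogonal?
-5, No

The dot product is the sum of products of corresponding components.
v₁·v₂ = (1)*(1) + (3)*(-2) + (0)*(1) = 1 - 6 + 0 = -5.
Two vectors are orthogonal iff their dot product is 0; here the dot product is -5, so the vectors are not orthogonal.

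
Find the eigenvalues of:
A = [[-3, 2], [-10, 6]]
λ = 1, 2

Solve det(A - λI) = 0. For a 2×2 matrix this is λ² - (trace)λ + det = 0.
trace(A) = -3 + 6 = 3.
det(A) = (-3)*(6) - (2)*(-10) = -18 + 20 = 2.
Characteristic equation: λ² - (3)λ + (2) = 0.
Discriminant: (3)² - 4*(2) = 9 - 8 = 1.
Roots: λ = (3 ± √1) / 2 = 1, 2.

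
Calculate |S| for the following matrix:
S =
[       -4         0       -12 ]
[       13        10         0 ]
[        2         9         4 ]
det(S) = -1324

Expand along row 0 (cofactor expansion): det(S) = a*(e*i - f*h) - b*(d*i - f*g) + c*(d*h - e*g), where the 3×3 is [[a, b, c], [d, e, f], [g, h, i]].
Minor M_00 = (10)*(4) - (0)*(9) = 40 - 0 = 40.
Minor M_01 = (13)*(4) - (0)*(2) = 52 - 0 = 52.
Minor M_02 = (13)*(9) - (10)*(2) = 117 - 20 = 97.
det(S) = (-4)*(40) - (0)*(52) + (-12)*(97) = -160 + 0 - 1164 = -1324.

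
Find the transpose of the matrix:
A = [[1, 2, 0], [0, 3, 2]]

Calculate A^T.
[[1, 0], [2, 3], [0, 2]]

The transpose sends entry (i,j) to (j,i); rows become columns.
Row 0 of A: [1, 2, 0] -> column 0 of A^T.
Row 1 of A: [0, 3, 2] -> column 1 of A^T.
A^T = [[1, 0], [2, 3], [0, 2]]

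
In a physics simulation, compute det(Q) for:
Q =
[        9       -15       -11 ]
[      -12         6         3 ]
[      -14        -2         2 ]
det(Q) = -756

Expand along row 0 (cofactor expansion): det(Q) = a*(e*i - f*h) - b*(d*i - f*g) + c*(d*h - e*g), where the 3×3 is [[a, b, c], [d, e, f], [g, h, i]].
Minor M_00 = (6)*(2) - (3)*(-2) = 12 + 6 = 18.
Minor M_01 = (-12)*(2) - (3)*(-14) = -24 + 42 = 18.
Minor M_02 = (-12)*(-2) - (6)*(-14) = 24 + 84 = 108.
det(Q) = (9)*(18) - (-15)*(18) + (-11)*(108) = 162 + 270 - 1188 = -756.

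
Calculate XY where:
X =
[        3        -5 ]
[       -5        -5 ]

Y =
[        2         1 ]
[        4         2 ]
XY =
[      -14        -7 ]
[      -30       -15 ]

Matrix multiplication: (XY)[i][j] = sum over k of X[i][k] * Y[k][j].
  (XY)[0][0] = (3)*(2) + (-5)*(4) = -14
  (XY)[0][1] = (3)*(1) + (-5)*(2) = -7
  (XY)[1][0] = (-5)*(2) + (-5)*(4) = -30
  (XY)[1][1] = (-5)*(1) + (-5)*(2) = -15
XY =
[      -14        -7 ]
[      -30       -15 ]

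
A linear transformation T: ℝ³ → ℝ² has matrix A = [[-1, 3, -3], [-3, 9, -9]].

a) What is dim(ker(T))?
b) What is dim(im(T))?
dim(ker) = 2, dim(im) = 1

Observe that row 2 = 3 × row 1 (so the rows are linearly dependent).
Thus rank(A) = 1 (only one linearly independent row).
dim(im(T)) = rank(A) = 1.
By the rank-nullity theorem applied to T: ℝ³ → ℝ², rank(A) + nullity(A) = 3 (the domain dimension), so dim(ker(T)) = 3 - 1 = 2.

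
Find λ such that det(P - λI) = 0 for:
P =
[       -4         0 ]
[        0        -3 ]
λ = -4, -3

Solve det(P - λI) = 0. For a 2×2 matrix the characteristic equation is λ² - (trace)λ + det = 0.
trace(P) = a + d = -4 - 3 = -7.
det(P) = a*d - b*c = (-4)*(-3) - (0)*(0) = 12 - 0 = 12.
Characteristic equation: λ² - (-7)λ + (12) = 0.
Discriminant = (-7)² - 4*(12) = 49 - 48 = 1.
λ = (-7 ± √1) / 2 = (-7 ± 1) / 2 = -4, -3.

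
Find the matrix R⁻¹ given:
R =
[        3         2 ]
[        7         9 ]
det(R) = 13
R⁻¹ =
[     9/13     -2/13 ]
[    -7/13      3/13 ]

For a 2×2 matrix R = [[a, b], [c, d]] with det(R) ≠ 0, R⁻¹ = (1/det(R)) * [[d, -b], [-c, a]].
det(R) = (3)*(9) - (2)*(7) = 27 - 14 = 13.
R⁻¹ = (1/13) * [[9, -2], [-7, 3]].
Dividing each entry by 13 and reducing:
R⁻¹ =
[     9/13     -2/13 ]
[    -7/13      3/13 ]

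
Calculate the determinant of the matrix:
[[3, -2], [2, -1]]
1

For a 2×2 matrix [[a, b], [c, d]], det = ad - bc
det = (3)(-1) - (-2)(2) = -3 - -4 = 1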